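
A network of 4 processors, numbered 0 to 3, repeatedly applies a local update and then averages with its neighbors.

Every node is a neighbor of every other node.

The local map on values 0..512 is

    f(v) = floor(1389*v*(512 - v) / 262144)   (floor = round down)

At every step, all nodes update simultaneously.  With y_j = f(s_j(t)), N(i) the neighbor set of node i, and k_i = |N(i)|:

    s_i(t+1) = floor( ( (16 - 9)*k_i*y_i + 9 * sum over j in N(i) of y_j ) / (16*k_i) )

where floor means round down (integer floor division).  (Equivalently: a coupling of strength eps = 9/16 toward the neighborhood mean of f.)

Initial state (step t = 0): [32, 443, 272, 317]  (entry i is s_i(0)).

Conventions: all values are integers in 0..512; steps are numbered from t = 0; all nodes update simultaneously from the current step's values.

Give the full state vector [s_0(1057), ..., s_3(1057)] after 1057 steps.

Answer: [322, 322, 322, 322]
Key observation: The state at step 8, [324, 324, 324, 324], reappears at step 10: the system is in a cycle of period 2 from step 8 on.  Therefore the state at step 1057 equals the state at step 8 + ((1057 - 8) mod 2) = 9, which is [322, 322, 322, 322].

Derivation:
t=0: [32, 443, 272, 317]
t=1: [191, 211, 257, 253]
t=2: [334, 337, 340, 340]
t=3: [312, 311, 310, 310]
t=4: [330, 330, 330, 330]
t=5: [318, 318, 318, 318]
t=6: [326, 326, 326, 326]
t=7: [321, 321, 321, 321]
t=8: [324, 324, 324, 324]
t=9: [322, 322, 322, 322]
t=10: [324, 324, 324, 324]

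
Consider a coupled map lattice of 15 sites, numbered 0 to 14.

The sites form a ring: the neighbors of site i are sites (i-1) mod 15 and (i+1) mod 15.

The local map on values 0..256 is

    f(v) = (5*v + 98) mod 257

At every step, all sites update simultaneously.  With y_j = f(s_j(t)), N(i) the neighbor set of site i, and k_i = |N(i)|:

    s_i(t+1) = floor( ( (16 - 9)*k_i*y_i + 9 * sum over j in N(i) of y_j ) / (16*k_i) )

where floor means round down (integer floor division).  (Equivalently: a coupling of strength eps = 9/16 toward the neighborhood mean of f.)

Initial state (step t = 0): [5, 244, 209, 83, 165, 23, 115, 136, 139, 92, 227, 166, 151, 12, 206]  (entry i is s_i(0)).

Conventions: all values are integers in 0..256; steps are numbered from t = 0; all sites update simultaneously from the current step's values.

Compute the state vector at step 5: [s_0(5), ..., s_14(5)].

Simulating step by step:
t=0: [5, 244, 209, 83, 165, 23, 115, 136, 139, 92, 227, 166, 151, 12, 206]
t=1: [91, 81, 131, 187, 198, 180, 131, 53, 23, 83, 146, 149, 124, 120, 122]
t=2: [140, 185, 175, 86, 91, 183, 198, 173, 195, 187, 117, 104, 161, 192, 147]
t=3: [100, 174, 163, 73, 89, 133, 148, 113, 75, 62, 104, 130, 95, 67, 43]
t=4: [107, 149, 175, 138, 140, 135, 141, 144, 178, 156, 153, 148, 141, 109, 97]
t=5: [91, 121, 113, 71, 17, 17, 27, 90, 138, 133, 89, 64, 69, 84, 99]

Answer: [91, 121, 113, 71, 17, 17, 27, 90, 138, 133, 89, 64, 69, 84, 99]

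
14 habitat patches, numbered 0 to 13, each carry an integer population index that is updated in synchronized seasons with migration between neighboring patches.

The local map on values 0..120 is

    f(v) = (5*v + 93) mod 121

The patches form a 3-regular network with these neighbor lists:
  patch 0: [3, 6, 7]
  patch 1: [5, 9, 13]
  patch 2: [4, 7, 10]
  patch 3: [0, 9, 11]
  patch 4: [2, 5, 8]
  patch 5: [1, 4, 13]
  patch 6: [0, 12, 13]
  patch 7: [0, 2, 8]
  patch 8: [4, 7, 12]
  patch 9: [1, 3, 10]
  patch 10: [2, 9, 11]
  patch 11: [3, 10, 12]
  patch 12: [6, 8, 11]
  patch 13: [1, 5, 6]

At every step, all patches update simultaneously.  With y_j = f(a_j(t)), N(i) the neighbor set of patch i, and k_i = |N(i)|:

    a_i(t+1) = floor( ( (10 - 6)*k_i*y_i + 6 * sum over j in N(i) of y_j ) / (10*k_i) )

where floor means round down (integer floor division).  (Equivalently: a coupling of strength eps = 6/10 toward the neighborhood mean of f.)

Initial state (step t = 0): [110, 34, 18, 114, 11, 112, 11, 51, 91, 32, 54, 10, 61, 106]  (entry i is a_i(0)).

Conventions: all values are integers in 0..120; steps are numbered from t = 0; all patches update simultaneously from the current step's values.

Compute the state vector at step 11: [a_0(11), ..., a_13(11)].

Simulating step by step:
t=0: [110, 34, 18, 114, 11, 112, 11, 51, 91, 32, 54, 10, 61, 106]
t=1: [53, 23, 51, 37, 45, 32, 29, 75, 59, 20, 19, 27, 36, 26]
t=2: [98, 71, 92, 73, 58, 57, 96, 91, 52, 66, 83, 69, 62, 83]
t=3: [89, 53, 49, 84, 47, 31, 68, 81, 69, 64, 50, 61, 71, 47]
t=4: [44, 74, 78, 39, 69, 60, 73, 50, 67, 69, 76, 57, 70, 72]
t=5: [76, 79, 105, 50, 73, 65, 86, 91, 77, 81, 86, 53, 67, 81]
t=6: [84, 18, 44, 88, 74, 44, 53, 73, 90, 34, 44, 87, 80, 25]
t=7: [63, 62, 81, 38, 80, 80, 73, 69, 64, 44, 55, 43, 47, 88]
t=8: [60, 41, 23, 52, 18, 23, 74, 51, 54, 45, 32, 52, 76, 48]
t=9: [75, 73, 70, 87, 59, 76, 86, 65, 55, 66, 59, 90, 86, 85]
t=10: [69, 78, 53, 62, 49, 74, 51, 60, 25, 56, 49, 45, 36, 62]
t=11: [65, 78, 90, 48, 101, 91, 71, 69, 70, 55, 78, 63, 68, 81]

Answer: [65, 78, 90, 48, 101, 91, 71, 69, 70, 55, 78, 63, 68, 81]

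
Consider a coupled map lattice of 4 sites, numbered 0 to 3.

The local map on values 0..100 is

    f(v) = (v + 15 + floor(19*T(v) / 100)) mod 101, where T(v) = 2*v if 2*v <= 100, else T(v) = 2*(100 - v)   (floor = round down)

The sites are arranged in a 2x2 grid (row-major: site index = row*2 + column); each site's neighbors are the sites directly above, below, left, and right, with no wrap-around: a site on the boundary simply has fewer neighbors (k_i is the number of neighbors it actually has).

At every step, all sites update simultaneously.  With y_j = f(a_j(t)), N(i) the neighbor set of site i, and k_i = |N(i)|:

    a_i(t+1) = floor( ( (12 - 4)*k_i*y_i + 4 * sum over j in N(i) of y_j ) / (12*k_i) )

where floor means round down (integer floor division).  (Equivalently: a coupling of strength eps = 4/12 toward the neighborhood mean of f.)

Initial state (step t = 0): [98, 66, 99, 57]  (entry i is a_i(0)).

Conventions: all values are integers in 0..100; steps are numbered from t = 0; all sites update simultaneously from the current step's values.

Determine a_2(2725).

Answer: a_2(2725) = 14
Key observation: The state at step 19, [62, 14, 62, 14], reappears at step 23: the system is in a cycle of period 4 from step 19 on.  Therefore the state at step 2725 equals the state at step 19 + ((2725 - 19) mod 4) = 21, which is [14, 62, 14, 62].

Derivation:
t=0: [98, 66, 99, 57]
t=1: [25, 78, 25, 76]
t=2: [40, 24, 57, 74]
t=3: [69, 60, 86, 88]
t=4: [79, 76, 20, 19]
t=5: [23, 73, 34, 51]
t=6: [57, 87, 62, 82]
t=7: [74, 18, 75, 17]
t=8: [88, 48, 88, 48]
t=9: [18, 68, 18, 68]
t=10: [48, 85, 48, 85]
t=11: [68, 16, 68, 16]
t=12: [85, 46, 85, 46]
t=13: [16, 65, 16, 65]
t=14: [46, 83, 46, 83]
t=15: [65, 15, 65, 15]
t=16: [83, 44, 83, 44]
t=17: [15, 63, 15, 63]
t=18: [44, 82, 44, 82]
t=19: [62, 14, 62, 14]
t=20: [81, 43, 81, 43]
t=21: [14, 62, 14, 62]
t=22: [43, 81, 43, 81]
t=23: [62, 14, 62, 14]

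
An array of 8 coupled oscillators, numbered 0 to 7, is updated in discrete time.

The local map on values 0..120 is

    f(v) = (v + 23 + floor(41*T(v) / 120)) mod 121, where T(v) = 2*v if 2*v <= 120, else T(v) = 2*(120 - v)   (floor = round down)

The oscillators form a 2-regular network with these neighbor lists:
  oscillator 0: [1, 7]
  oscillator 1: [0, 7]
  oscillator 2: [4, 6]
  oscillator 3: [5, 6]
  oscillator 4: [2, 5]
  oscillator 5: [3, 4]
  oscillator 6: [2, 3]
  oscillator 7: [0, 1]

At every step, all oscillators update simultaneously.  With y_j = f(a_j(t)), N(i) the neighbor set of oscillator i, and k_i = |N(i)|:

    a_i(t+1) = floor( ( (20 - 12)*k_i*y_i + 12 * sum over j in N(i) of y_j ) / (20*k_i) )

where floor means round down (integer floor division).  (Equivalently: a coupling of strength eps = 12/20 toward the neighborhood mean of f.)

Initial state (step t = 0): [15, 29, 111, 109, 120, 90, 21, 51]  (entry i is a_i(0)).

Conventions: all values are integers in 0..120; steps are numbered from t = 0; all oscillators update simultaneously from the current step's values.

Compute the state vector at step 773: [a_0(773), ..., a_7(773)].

Simulating step by step:
t=0: [15, 29, 111, 109, 120, 90, 21, 51]
t=1: [72, 75, 31, 28, 18, 16, 34, 78]
t=2: [6, 7, 69, 66, 58, 56, 75, 7]
t=3: [33, 33, 40, 38, 84, 84, 5, 33]
t=4: [78, 78, 48, 46, 34, 32, 65, 78]
t=5: [8, 8, 66, 64, 85, 84, 62, 8]
t=6: [36, 36, 5, 5, 8, 8, 3, 36]
t=7: [83, 83, 31, 31, 34, 34, 29, 83]
t=8: [10, 10, 75, 75, 78, 78, 73, 10]
t=9: [39, 39, 7, 7, 7, 7, 7, 39]
t=10: [88, 88, 34, 34, 34, 34, 34, 88]
t=11: [11, 11, 80, 80, 80, 80, 80, 11]
t=12: [41, 41, 9, 9, 9, 9, 9, 41]
t=13: [92, 92, 38, 38, 38, 38, 38, 92]
t=14: [13, 13, 86, 86, 86, 86, 86, 13]
t=15: [44, 44, 11, 11, 11, 11, 11, 44]
t=16: [97, 97, 41, 41, 41, 41, 41, 97]
t=17: [14, 14, 92, 92, 92, 92, 92, 14]
t=18: [46, 46, 13, 13, 13, 13, 13, 46]
t=19: [100, 100, 44, 44, 44, 44, 44, 100]
t=20: [15, 15, 97, 97, 97, 97, 97, 15]
t=21: [48, 48, 14, 14, 14, 14, 14, 48]
t=22: [103, 103, 46, 46, 46, 46, 46, 103]
t=23: [16, 16, 100, 100, 100, 100, 100, 16]
t=24: [49, 49, 15, 15, 15, 15, 15, 49]
t=25: [105, 105, 48, 48, 48, 48, 48, 105]
t=26: [17, 17, 103, 103, 103, 103, 103, 17]
t=27: [51, 51, 16, 16, 16, 16, 16, 51]
t=28: [108, 108, 49, 49, 49, 49, 49, 108]
t=29: [18, 18, 105, 105, 105, 105, 105, 18]
t=30: [53, 53, 17, 17, 17, 17, 17, 53]
t=31: [112, 112, 51, 51, 51, 51, 51, 112]
t=32: [19, 19, 108, 108, 108, 108, 108, 19]
t=33: [54, 54, 18, 18, 18, 18, 18, 54]
t=34: [113, 113, 53, 53, 53, 53, 53, 113]
t=35: [19, 19, 112, 112, 112, 112, 112, 19]
t=36: [54, 54, 19, 19, 19, 19, 19, 54]
t=37: [113, 113, 54, 54, 54, 54, 54, 113]
t=38: [19, 19, 113, 113, 113, 113, 113, 19]
t=39: [54, 54, 19, 19, 19, 19, 19, 54]

Answer: [19, 19, 113, 113, 113, 113, 113, 19]
Key observation: The state at step 36, [54, 54, 19, 19, 19, 19, 19, 54], reappears at step 39: the system is in a cycle of period 3 from step 36 on.  Therefore the state at step 773 equals the state at step 36 + ((773 - 36) mod 3) = 38, which is [19, 19, 113, 113, 113, 113, 113, 19].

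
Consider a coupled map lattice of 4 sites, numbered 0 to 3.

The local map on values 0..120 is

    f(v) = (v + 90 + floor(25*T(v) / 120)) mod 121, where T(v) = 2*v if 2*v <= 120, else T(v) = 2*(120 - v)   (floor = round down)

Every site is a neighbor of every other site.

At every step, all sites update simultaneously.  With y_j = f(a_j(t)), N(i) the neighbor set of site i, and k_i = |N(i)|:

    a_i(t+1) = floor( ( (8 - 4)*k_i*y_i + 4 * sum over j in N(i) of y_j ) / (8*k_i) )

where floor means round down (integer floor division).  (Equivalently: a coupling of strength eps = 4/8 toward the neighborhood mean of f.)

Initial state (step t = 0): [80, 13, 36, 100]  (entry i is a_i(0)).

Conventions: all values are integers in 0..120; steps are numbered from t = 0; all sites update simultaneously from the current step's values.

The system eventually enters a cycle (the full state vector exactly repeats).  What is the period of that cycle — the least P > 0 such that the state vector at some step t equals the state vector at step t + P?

Simulating step by step:
t=0: [80, 13, 36, 100]
t=1: [66, 81, 51, 70]
t=2: [56, 59, 50, 56]
t=3: [47, 48, 44, 47]
t=4: [34, 35, 33, 34]
t=5: [16, 17, 16, 16]
t=6: [112, 113, 112, 112]
t=7: [84, 84, 84, 84]
t=8: [68, 68, 68, 68]
t=9: [58, 58, 58, 58]
t=10: [51, 51, 51, 51]
t=11: [41, 41, 41, 41]
t=12: [27, 27, 27, 27]
t=13: [7, 7, 7, 7]
t=14: [99, 99, 99, 99]
t=15: [76, 76, 76, 76]
t=16: [63, 63, 63, 63]
t=17: [55, 55, 55, 55]
t=18: [46, 46, 46, 46]
t=19: [34, 34, 34, 34]
t=20: [17, 17, 17, 17]
t=21: [114, 114, 114, 114]
t=22: [85, 85, 85, 85]
t=23: [68, 68, 68, 68]

Answer: 15
Key observation: The state at step 8, [68, 68, 68, 68], reappears at step 23 — and no state repeats earlier — so the cycle the system enters has period 15.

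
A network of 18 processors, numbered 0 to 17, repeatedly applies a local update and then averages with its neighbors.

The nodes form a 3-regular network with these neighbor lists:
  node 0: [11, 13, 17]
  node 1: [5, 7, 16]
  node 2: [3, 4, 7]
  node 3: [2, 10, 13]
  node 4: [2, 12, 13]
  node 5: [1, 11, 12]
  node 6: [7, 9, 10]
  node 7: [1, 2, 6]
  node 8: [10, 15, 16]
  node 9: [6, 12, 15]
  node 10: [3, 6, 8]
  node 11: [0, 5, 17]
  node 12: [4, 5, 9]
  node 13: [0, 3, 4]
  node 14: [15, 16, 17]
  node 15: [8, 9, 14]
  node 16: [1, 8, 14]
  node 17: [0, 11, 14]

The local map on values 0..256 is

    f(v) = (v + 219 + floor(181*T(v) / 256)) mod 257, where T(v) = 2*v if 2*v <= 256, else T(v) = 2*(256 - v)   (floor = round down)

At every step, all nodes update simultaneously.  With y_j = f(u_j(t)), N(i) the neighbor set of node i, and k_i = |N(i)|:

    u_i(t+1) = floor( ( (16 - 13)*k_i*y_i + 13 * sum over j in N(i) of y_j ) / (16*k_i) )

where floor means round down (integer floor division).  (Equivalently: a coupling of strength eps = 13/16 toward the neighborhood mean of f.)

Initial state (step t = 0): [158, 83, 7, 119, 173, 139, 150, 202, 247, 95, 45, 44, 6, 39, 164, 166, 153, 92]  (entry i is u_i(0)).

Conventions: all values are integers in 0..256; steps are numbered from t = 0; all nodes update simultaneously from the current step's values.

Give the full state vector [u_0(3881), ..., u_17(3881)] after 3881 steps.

Simulating step by step:
t=0: [158, 83, 7, 119, 173, 139, 150, 202, 247, 95, 45, 44, 6, 39, 164, 166, 153, 92]
t=1: [83, 98, 244, 144, 189, 127, 136, 153, 130, 169, 141, 65, 166, 146, 167, 228, 173, 122]
t=2: [133, 109, 110, 65, 176, 156, 73, 117, 134, 181, 9, 138, 185, 113, 247, 184, 173, 192]
t=3: [133, 177, 208, 211, 238, 130, 224, 205, 202, 217, 117, 71, 182, 146, 242, 176, 171, 111]
t=4: [101, 183, 234, 176, 175, 173, 237, 239, 247, 241, 237, 93, 174, 128, 240, 235, 240, 142]
t=5: [94, 236, 239, 173, 180, 232, 224, 231, 224, 232, 230, 160, 243, 194, 166, 223, 229, 168]
t=6: [169, 227, 239, 235, 233, 164, 228, 227, 229, 228, 236, 181, 232, 232, 241, 236, 235, 167]
t=7: [245, 235, 227, 226, 226, 239, 228, 228, 226, 227, 227, 253, 235, 234, 233, 227, 227, 244]
t=8: [222, 227, 229, 229, 228, 223, 229, 228, 230, 228, 229, 222, 227, 227, 227, 229, 228, 222]
t=9: [231, 229, 229, 229, 229, 230, 229, 229, 228, 229, 228, 231, 229, 230, 230, 229, 229, 231]
t=10: [228, 228, 229, 228, 228, 228, 229, 229, 229, 229, 229, 228, 228, 228, 228, 228, 228, 228]
t=11: [229, 229, 229, 229, 229, 229, 229, 229, 229, 229, 229, 229, 229, 229, 229, 229, 229, 229]
t=12: [229, 229, 229, 229, 229, 229, 229, 229, 229, 229, 229, 229, 229, 229, 229, 229, 229, 229]

Answer: [229, 229, 229, 229, 229, 229, 229, 229, 229, 229, 229, 229, 229, 229, 229, 229, 229, 229]
Key observation: The state at step 11, [229, 229, 229, 229, 229, 229, 229, 229, 229, 229, 229, 229, 229, 229, 229, 229, 229, 229], reappears at step 12: the system is in a cycle of period 1 from step 11 on.  Therefore the state at step 3881 equals the state at step 11 + ((3881 - 11) mod 1) = 11, which is [229, 229, 229, 229, 229, 229, 229, 229, 229, 229, 229, 229, 229, 229, 229, 229, 229, 229].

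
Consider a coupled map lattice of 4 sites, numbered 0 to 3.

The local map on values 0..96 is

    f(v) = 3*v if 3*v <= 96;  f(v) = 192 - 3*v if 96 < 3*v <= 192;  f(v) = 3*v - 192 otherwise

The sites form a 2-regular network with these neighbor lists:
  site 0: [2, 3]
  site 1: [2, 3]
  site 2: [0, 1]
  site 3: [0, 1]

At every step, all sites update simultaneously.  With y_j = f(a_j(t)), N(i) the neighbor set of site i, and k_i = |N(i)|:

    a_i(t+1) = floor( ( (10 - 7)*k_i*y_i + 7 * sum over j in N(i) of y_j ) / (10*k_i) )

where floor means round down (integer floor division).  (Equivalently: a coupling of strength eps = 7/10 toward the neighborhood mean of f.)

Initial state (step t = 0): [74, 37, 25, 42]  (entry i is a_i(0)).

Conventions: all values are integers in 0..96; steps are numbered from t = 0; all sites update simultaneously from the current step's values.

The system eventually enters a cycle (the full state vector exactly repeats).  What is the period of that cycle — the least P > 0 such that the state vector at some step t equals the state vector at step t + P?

Simulating step by step:
t=0: [74, 37, 25, 42]
t=1: [58, 73, 61, 58]
t=2: [14, 17, 18, 21]
t=3: [53, 56, 48, 51]
t=4: [40, 37, 34, 31]
t=5: [85, 88, 80, 81]
t=6: [53, 56, 61, 62]
t=7: [15, 12, 22, 21]
t=8: [58, 55, 48, 47]
t=9: [40, 42, 30, 31]
t=10: [85, 83, 75, 76]
t=11: [43, 41, 51, 52]
t=12: [45, 46, 57, 57]
t=13: [31, 30, 45, 45]
t=14: [67, 66, 81, 81]
t=15: [38, 37, 20, 20]
t=16: [65, 66, 73, 73]
t=17: [19, 20, 11, 11]
t=18: [40, 41, 50, 50]
t=19: [51, 50, 61, 61]
t=20: [18, 18, 31, 31]
t=21: [81, 81, 65, 65]
t=22: [17, 17, 36, 36]
t=23: [74, 74, 60, 60]
t=24: [17, 17, 24, 24]
t=25: [65, 65, 57, 57]
t=26: [15, 15, 8, 8]
t=27: [30, 30, 38, 38]
t=28: [81, 81, 86, 86]
t=29: [61, 61, 55, 55]
t=30: [21, 21, 14, 14]
t=31: [48, 48, 56, 56]
t=32: [31, 31, 40, 40]
t=33: [78, 78, 86, 86]
t=34: [58, 58, 49, 49]
t=35: [36, 36, 26, 26]
t=36: [79, 79, 82, 82]
t=37: [51, 51, 47, 47]
t=38: [47, 47, 42, 42]
t=39: [61, 61, 55, 55]

Answer: 10
Key observation: The state at step 29, [61, 61, 55, 55], reappears at step 39 — and no state repeats earlier — so the cycle the system enters has period 10.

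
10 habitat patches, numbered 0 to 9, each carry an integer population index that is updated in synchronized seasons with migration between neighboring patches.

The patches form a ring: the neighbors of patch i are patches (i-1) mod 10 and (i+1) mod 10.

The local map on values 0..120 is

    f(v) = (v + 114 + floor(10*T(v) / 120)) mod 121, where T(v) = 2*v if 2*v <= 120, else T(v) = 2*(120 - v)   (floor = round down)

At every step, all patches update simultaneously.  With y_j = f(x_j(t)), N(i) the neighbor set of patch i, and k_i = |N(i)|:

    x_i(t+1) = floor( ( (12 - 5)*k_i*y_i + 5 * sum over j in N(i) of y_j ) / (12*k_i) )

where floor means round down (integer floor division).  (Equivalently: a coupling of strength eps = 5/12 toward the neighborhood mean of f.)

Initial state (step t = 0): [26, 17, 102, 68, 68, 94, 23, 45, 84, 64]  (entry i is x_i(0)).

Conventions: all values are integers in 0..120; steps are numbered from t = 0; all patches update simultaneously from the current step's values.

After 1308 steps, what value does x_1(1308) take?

Simulating step by step:
t=0: [26, 17, 102, 68, 68, 94, 23, 45, 84, 64]
t=1: [29, 32, 74, 75, 73, 71, 39, 47, 71, 60]
t=2: [34, 38, 65, 74, 73, 65, 46, 50, 64, 57]
t=3: [38, 42, 62, 72, 71, 63, 51, 53, 61, 54]
t=4: [42, 45, 61, 70, 70, 63, 55, 55, 59, 53]
t=5: [45, 48, 60, 69, 69, 64, 58, 57, 58, 52]
t=6: [47, 51, 61, 68, 69, 65, 61, 59, 58, 52]
t=7: [49, 53, 61, 67, 69, 66, 63, 61, 58, 53]
t=8: [51, 55, 62, 67, 69, 67, 65, 62, 59, 54]
t=9: [53, 57, 63, 67, 69, 68, 66, 64, 60, 56]
t=10: [55, 59, 64, 67, 69, 69, 67, 65, 62, 58]
t=11: [58, 61, 65, 68, 69, 69, 68, 66, 63, 60]
t=12: [61, 63, 66, 68, 69, 69, 69, 67, 65, 62]
t=13: [63, 65, 67, 69, 69, 70, 69, 68, 66, 64]
t=14: [65, 66, 68, 69, 70, 70, 70, 69, 67, 66]
t=15: [67, 68, 69, 70, 70, 71, 70, 69, 68, 67]
t=16: [68, 69, 70, 70, 71, 71, 71, 70, 69, 68]
t=17: [69, 70, 70, 71, 71, 72, 71, 71, 70, 69]
t=18: [70, 70, 71, 71, 72, 72, 72, 71, 71, 70]
t=19: [71, 71, 71, 72, 72, 73, 72, 72, 71, 71]
t=20: [72, 72, 72, 72, 73, 73, 73, 72, 72, 72]
t=21: [73, 73, 73, 73, 73, 73, 73, 73, 73, 73]
t=22: [73, 73, 73, 73, 73, 73, 73, 73, 73, 73]

Answer: x_1(1308) = 73
Key observation: The state at step 21, [73, 73, 73, 73, 73, 73, 73, 73, 73, 73], reappears at step 22: the system is in a cycle of period 1 from step 21 on.  Therefore the state at step 1308 equals the state at step 21 + ((1308 - 21) mod 1) = 21, which is [73, 73, 73, 73, 73, 73, 73, 73, 73, 73].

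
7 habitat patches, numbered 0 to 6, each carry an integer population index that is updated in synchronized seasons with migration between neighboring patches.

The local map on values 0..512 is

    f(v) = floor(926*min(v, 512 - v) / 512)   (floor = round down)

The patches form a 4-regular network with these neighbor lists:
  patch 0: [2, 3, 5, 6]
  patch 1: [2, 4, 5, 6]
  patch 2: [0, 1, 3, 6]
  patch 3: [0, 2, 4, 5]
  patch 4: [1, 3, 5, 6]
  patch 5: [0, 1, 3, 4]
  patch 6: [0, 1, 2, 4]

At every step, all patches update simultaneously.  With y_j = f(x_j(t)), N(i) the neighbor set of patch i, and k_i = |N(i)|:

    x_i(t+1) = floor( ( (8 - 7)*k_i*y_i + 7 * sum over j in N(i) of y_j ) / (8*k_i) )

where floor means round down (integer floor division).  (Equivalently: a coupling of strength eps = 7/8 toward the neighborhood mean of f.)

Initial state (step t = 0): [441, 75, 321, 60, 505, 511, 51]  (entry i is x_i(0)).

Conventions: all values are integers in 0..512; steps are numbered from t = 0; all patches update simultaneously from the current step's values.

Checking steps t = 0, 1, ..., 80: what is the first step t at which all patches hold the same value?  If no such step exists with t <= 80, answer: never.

Simulating step by step:
t=0: [441, 75, 321, 60, 505, 511, 51]  (not all equal)
t=1: [135, 115, 144, 119, 75, 83, 147]  (not all equal)
t=2: [225, 203, 236, 199, 199, 193, 218]  (not all equal)
t=3: [385, 380, 387, 381, 366, 369, 390]  (not all equal)
t=4: [234, 241, 230, 243, 241, 243, 236]  (not all equal)
t=5: [428, 429, 428, 429, 434, 433, 426]  (not all equal)
t=6: [149, 147, 151, 146, 148, 147, 149]  (not all equal)
t=7: [267, 268, 267, 267, 265, 266, 268]  (not all equal)
t=8: [442, 443, 442, 443, 442, 443, 442]  (not all equal)
t=9: [125, 125, 125, 125, 124, 124, 125]  (not all equal)
t=10: [225, 225, 226, 225, 225, 225, 225]  (not all equal)
t=11: [406, 406, 406, 406, 406, 406, 406]  (all equal)

Answer: 11
Key observation: Synchronization is absorbing here: once all patches are equal they stay equal, and step 11 is the first all-equal step.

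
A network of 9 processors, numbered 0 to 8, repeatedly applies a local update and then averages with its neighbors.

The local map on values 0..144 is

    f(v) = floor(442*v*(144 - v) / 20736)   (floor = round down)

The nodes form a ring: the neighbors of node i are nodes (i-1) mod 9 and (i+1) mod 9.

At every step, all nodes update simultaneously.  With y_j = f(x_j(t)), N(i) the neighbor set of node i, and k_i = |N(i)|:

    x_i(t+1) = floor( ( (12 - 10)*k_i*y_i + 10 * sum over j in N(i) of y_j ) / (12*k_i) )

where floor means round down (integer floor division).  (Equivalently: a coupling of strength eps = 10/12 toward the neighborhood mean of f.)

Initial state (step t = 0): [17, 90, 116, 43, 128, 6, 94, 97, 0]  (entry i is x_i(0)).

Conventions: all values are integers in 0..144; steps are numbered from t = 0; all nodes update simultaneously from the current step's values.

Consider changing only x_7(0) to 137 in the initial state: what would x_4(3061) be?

Answer: x_4(3061) = 92
Key observation: The state at step 26, [101, 101, 101, 101, 101, 101, 101, 101, 101], reappears at step 28: the system is in a cycle of period 2 from step 26 on.  Therefore the state at step 3061 equals the state at step 26 + ((3061 - 26) mod 2) = 27, which is [92, 92, 92, 92, 92, 92, 92, 92, 92].

Derivation:
t=0: [17, 90, 116, 43, 128, 6, 94, 137, 0]
t=1: [50, 65, 92, 62, 52, 62, 32, 45, 27]
t=2: [90, 101, 107, 102, 106, 91, 96, 75, 92]
t=3: [97, 93, 90, 85, 94, 93, 104, 101, 105]
t=4: [94, 100, 103, 102, 102, 95, 95, 88, 93]
t=5: [97, 94, 91, 90, 94, 95, 101, 100, 102]
t=6: [95, 99, 101, 101, 100, 96, 95, 91, 94]
t=7: [97, 95, 92, 92, 94, 96, 99, 99, 100]
t=8: [96, 99, 100, 100, 99, 97, 95, 93, 95]
t=9: [96, 95, 93, 93, 94, 96, 99, 99, 99]
t=10: [96, 99, 100, 100, 99, 97, 95, 94, 95]
t=11: [96, 95, 93, 93, 94, 96, 98, 99, 99]
t=12: [96, 99, 100, 100, 99, 98, 96, 94, 95]
t=13: [96, 95, 93, 93, 94, 96, 98, 98, 99]
t=14: [96, 99, 100, 100, 99, 98, 96, 95, 96]
t=15: [96, 95, 93, 93, 94, 96, 97, 98, 98]
t=16: [97, 99, 100, 100, 99, 98, 97, 96, 96]
t=17: [96, 94, 93, 93, 94, 95, 97, 97, 97]
t=18: [98, 99, 100, 100, 100, 98, 97, 97, 97]
t=19: [95, 94, 93, 93, 94, 95, 96, 97, 96]
t=20: [99, 100, 100, 100, 100, 99, 98, 97, 98]
t=21: [94, 93, 93, 93, 93, 94, 95, 96, 95]
t=22: [100, 100, 101, 101, 100, 100, 99, 98, 99]
t=23: [93, 92, 92, 92, 92, 93, 94, 94, 94]
t=24: [100, 101, 101, 101, 101, 100, 100, 100, 100]
t=25: [92, 92, 92, 92, 92, 92, 93, 93, 93]
t=26: [101, 101, 101, 101, 101, 101, 101, 101, 101]
t=27: [92, 92, 92, 92, 92, 92, 92, 92, 92]
t=28: [101, 101, 101, 101, 101, 101, 101, 101, 101]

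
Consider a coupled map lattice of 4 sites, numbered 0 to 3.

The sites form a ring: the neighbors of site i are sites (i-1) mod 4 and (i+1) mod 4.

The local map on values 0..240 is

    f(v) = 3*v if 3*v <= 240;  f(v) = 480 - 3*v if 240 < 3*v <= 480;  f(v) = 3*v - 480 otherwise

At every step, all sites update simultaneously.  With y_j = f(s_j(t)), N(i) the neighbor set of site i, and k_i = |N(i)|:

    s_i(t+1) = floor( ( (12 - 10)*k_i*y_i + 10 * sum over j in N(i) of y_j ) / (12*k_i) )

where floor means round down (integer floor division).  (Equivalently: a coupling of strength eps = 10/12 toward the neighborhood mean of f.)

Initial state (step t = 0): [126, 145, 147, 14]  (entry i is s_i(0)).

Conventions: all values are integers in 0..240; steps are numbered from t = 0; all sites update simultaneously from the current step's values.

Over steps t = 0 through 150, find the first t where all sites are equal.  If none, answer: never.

Simulating step by step:
t=0: [126, 145, 147, 14]  (not all equal)
t=1: [53, 66, 42, 65]  (not all equal)
t=2: [190, 151, 184, 151]  (not all equal)
t=3: [37, 72, 34, 72]  (not all equal)
t=4: [198, 124, 197, 124]  (not all equal)
t=5: [109, 111, 108, 111]  (not all equal)
t=6: [148, 153, 148, 153]  (not all equal)
t=7: [23, 33, 23, 33]  (not all equal)
t=8: [94, 74, 94, 74]  (not all equal)
t=9: [218, 202, 218, 202]  (not all equal)
t=10: [134, 166, 134, 166]  (not all equal)
t=11: [28, 68, 28, 68]  (not all equal)
t=12: [184, 104, 184, 104]  (not all equal)
t=13: [152, 88, 152, 88]  (not all equal)
t=14: [184, 56, 184, 56]  (not all equal)
t=15: [152, 88, 152, 88]  (not all equal)

Answer: never
Key observation: The state at step 13 reappears at step 15 — the system is in a cycle of period 2 from step 13 on.  No step 0..15 is synchronized, and the cycle repeats forever, so no step up to 150 (or ever) has all sites equal.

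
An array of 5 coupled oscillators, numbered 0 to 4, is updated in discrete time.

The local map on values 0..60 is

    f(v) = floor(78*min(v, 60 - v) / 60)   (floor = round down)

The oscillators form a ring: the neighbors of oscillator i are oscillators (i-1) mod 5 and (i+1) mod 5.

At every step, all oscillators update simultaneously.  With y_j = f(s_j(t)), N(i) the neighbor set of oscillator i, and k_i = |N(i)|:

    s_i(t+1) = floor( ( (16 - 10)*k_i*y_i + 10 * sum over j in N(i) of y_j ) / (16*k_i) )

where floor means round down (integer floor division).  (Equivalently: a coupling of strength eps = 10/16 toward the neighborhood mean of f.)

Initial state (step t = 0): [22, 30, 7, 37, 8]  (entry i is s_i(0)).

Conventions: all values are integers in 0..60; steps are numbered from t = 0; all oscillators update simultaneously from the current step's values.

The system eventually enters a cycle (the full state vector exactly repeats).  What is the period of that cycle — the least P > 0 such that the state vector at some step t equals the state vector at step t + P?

Answer: 2
Key observation: The state at step 13, [37, 37, 37, 37, 37], reappears at step 15 — and no state repeats earlier — so the cycle the system enters has period 2.

Derivation:
t=0: [22, 30, 7, 37, 8]
t=1: [25, 26, 24, 16, 21]
t=2: [30, 32, 28, 25, 26]
t=3: [36, 36, 34, 33, 34]
t=4: [31, 31, 33, 33, 33]
t=5: [36, 36, 35, 35, 35]
t=6: [31, 31, 31, 32, 31]
t=7: [37, 37, 36, 36, 36]
t=8: [29, 29, 30, 31, 30]
t=9: [37, 37, 37, 38, 37]
t=10: [29, 29, 28, 28, 28]
t=11: [36, 36, 36, 36, 36]
t=12: [31, 31, 31, 31, 31]
t=13: [37, 37, 37, 37, 37]
t=14: [29, 29, 29, 29, 29]
t=15: [37, 37, 37, 37, 37]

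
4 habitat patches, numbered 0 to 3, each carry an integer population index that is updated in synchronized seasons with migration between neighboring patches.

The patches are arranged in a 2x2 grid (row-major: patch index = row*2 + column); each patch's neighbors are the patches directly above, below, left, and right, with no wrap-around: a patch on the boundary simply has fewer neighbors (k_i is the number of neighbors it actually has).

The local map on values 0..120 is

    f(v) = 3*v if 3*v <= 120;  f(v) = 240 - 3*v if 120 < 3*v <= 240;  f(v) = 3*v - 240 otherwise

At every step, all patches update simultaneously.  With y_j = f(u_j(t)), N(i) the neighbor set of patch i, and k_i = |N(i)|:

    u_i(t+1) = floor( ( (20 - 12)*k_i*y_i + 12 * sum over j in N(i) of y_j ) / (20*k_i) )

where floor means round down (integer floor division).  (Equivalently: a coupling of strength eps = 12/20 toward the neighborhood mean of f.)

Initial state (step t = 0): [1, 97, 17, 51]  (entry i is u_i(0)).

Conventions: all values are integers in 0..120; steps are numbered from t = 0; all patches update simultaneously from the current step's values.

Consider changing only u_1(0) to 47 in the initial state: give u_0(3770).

Simulating step by step:
t=0: [1, 47, 17, 51]
t=1: [46, 66, 47, 79]
t=2: [83, 48, 71, 43]
t=3: [40, 74, 46, 81]
t=4: [84, 44, 77, 37]
t=5: [39, 80, 40, 79]
t=6: [82, 36, 84, 37]
t=7: [38, 78, 39, 80]
t=8: [82, 36, 81, 36]
t=9: [35, 77, 35, 76]
t=10: [76, 38, 77, 39]
t=11: [41, 84, 42, 83]
t=12: [84, 42, 83, 41]
t=13: [41, 84, 42, 83]

Answer: u_0(3770) = 84
Key observation: The state at step 11, [41, 84, 42, 83], reappears at step 13: the system is in a cycle of period 2 from step 11 on.  Therefore the state at step 3770 equals the state at step 11 + ((3770 - 11) mod 2) = 12, which is [84, 42, 83, 41].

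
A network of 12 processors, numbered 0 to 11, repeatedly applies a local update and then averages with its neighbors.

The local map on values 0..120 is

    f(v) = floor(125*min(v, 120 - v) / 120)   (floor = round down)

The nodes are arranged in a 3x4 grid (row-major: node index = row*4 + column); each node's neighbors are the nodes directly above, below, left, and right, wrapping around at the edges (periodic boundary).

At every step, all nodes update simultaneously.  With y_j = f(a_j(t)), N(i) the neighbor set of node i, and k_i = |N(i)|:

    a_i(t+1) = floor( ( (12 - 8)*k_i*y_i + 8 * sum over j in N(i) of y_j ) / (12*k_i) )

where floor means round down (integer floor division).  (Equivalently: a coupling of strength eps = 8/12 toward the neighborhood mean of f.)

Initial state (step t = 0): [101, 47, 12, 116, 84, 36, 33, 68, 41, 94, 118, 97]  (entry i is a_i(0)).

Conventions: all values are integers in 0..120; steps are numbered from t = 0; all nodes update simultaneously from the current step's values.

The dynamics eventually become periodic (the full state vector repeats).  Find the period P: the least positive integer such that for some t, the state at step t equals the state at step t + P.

Simulating step by step:
t=0: [101, 47, 12, 116, 84, 36, 33, 68, 41, 94, 118, 97]
t=1: [28, 31, 18, 19, 37, 36, 28, 34, 31, 30, 16, 24]
t=2: [29, 29, 22, 24, 34, 34, 27, 30, 31, 29, 22, 25]
t=3: [30, 29, 24, 26, 33, 32, 27, 29, 30, 29, 25, 27]
t=4: [30, 29, 26, 28, 32, 31, 28, 29, 30, 30, 27, 28]
t=5: [30, 30, 28, 29, 31, 31, 29, 30, 31, 30, 28, 29]
t=6: [31, 30, 29, 30, 31, 31, 30, 30, 31, 31, 29, 30]
t=7: [31, 31, 30, 31, 31, 31, 30, 31, 31, 31, 30, 31]
t=8: [32, 31, 31, 31, 32, 31, 31, 31, 32, 31, 31, 31]
t=9: [32, 32, 32, 32, 32, 32, 32, 32, 32, 32, 32, 32]
t=10: [33, 33, 33, 33, 33, 33, 33, 33, 33, 33, 33, 33]
t=11: [34, 34, 34, 34, 34, 34, 34, 34, 34, 34, 34, 34]
t=12: [35, 35, 35, 35, 35, 35, 35, 35, 35, 35, 35, 35]
t=13: [36, 36, 36, 36, 36, 36, 36, 36, 36, 36, 36, 36]
t=14: [37, 37, 37, 37, 37, 37, 37, 37, 37, 37, 37, 37]
t=15: [38, 38, 38, 38, 38, 38, 38, 38, 38, 38, 38, 38]
t=16: [39, 39, 39, 39, 39, 39, 39, 39, 39, 39, 39, 39]
t=17: [40, 40, 40, 40, 40, 40, 40, 40, 40, 40, 40, 40]
t=18: [41, 41, 41, 41, 41, 41, 41, 41, 41, 41, 41, 41]
t=19: [42, 42, 42, 42, 42, 42, 42, 42, 42, 42, 42, 42]
t=20: [43, 43, 43, 43, 43, 43, 43, 43, 43, 43, 43, 43]
t=21: [44, 44, 44, 44, 44, 44, 44, 44, 44, 44, 44, 44]
t=22: [45, 45, 45, 45, 45, 45, 45, 45, 45, 45, 45, 45]
t=23: [46, 46, 46, 46, 46, 46, 46, 46, 46, 46, 46, 46]
t=24: [47, 47, 47, 47, 47, 47, 47, 47, 47, 47, 47, 47]
t=25: [48, 48, 48, 48, 48, 48, 48, 48, 48, 48, 48, 48]
t=26: [50, 50, 50, 50, 50, 50, 50, 50, 50, 50, 50, 50]
t=27: [52, 52, 52, 52, 52, 52, 52, 52, 52, 52, 52, 52]
t=28: [54, 54, 54, 54, 54, 54, 54, 54, 54, 54, 54, 54]
t=29: [56, 56, 56, 56, 56, 56, 56, 56, 56, 56, 56, 56]
t=30: [58, 58, 58, 58, 58, 58, 58, 58, 58, 58, 58, 58]
t=31: [60, 60, 60, 60, 60, 60, 60, 60, 60, 60, 60, 60]
t=32: [62, 62, 62, 62, 62, 62, 62, 62, 62, 62, 62, 62]
t=33: [60, 60, 60, 60, 60, 60, 60, 60, 60, 60, 60, 60]

Answer: 2
Key observation: The state at step 31, [60, 60, 60, 60, 60, 60, 60, 60, 60, 60, 60, 60], reappears at step 33 — and no state repeats earlier — so the cycle the system enters has period 2.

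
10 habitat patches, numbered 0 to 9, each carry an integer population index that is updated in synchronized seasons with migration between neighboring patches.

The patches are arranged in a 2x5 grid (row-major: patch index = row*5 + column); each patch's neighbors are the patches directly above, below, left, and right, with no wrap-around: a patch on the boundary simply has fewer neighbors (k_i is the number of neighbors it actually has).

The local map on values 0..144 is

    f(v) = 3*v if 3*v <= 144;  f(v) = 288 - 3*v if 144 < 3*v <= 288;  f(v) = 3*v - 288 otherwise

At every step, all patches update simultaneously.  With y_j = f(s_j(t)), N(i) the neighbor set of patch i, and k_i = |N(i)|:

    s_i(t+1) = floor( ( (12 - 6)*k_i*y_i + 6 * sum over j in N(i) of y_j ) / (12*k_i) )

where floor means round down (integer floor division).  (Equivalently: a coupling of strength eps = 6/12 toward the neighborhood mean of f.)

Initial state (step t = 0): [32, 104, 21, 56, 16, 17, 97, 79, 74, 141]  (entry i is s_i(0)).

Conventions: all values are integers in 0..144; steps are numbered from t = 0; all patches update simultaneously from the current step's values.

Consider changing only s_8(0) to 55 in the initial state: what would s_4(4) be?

Answer: s_4(4) = 21
Key observation: This trace re-runs the system from the modified initial state.

Derivation:
t=0: [32, 104, 21, 56, 16, 17, 97, 79, 55, 141]
t=1: [66, 39, 64, 99, 87, 50, 22, 57, 112, 110]
t=2: [108, 100, 88, 33, 26, 108, 95, 93, 52, 39]
t=3: [30, 16, 32, 88, 93, 27, 11, 31, 103, 111]
t=4: [77, 60, 75, 33, 21, 71, 53, 71, 37, 30]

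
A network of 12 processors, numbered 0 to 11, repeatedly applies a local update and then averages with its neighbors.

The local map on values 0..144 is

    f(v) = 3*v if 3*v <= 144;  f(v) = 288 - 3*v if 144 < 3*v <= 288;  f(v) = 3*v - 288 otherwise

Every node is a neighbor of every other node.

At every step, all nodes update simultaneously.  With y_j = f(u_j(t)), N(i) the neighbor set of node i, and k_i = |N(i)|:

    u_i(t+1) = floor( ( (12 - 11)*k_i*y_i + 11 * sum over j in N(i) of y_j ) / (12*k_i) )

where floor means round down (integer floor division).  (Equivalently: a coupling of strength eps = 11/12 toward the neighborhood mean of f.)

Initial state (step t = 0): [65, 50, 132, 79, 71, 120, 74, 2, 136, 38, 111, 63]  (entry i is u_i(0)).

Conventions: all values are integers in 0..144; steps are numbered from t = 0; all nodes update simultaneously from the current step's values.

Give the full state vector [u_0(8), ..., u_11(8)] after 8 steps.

Answer: [90, 90, 90, 90, 90, 90, 90, 90, 90, 90, 90, 90]

Derivation:
t=0: [65, 50, 132, 79, 71, 120, 74, 2, 136, 38, 111, 63]
t=1: [82, 82, 82, 82, 82, 82, 82, 82, 82, 82, 82, 82]
t=2: [42, 42, 42, 42, 42, 42, 42, 42, 42, 42, 42, 42]
t=3: [126, 126, 126, 126, 126, 126, 126, 126, 126, 126, 126, 126]
t=4: [90, 90, 90, 90, 90, 90, 90, 90, 90, 90, 90, 90]
t=5: [18, 18, 18, 18, 18, 18, 18, 18, 18, 18, 18, 18]
t=6: [54, 54, 54, 54, 54, 54, 54, 54, 54, 54, 54, 54]
t=7: [126, 126, 126, 126, 126, 126, 126, 126, 126, 126, 126, 126]
t=8: [90, 90, 90, 90, 90, 90, 90, 90, 90, 90, 90, 90]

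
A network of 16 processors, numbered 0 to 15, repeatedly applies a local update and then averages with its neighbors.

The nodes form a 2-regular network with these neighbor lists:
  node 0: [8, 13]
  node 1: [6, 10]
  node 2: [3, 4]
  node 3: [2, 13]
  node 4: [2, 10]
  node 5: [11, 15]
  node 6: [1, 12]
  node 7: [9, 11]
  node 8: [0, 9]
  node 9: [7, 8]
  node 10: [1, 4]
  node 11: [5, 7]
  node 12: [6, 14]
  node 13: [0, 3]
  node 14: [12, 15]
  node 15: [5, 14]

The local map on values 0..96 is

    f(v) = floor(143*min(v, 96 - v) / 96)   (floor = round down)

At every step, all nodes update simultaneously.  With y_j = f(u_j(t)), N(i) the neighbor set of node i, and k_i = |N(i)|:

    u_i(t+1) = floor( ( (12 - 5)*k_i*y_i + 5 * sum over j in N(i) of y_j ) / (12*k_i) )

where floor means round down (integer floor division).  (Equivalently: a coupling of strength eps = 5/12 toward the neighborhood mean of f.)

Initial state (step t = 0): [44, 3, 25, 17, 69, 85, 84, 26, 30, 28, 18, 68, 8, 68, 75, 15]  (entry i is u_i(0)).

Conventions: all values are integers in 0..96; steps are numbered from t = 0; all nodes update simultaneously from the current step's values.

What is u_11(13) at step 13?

Answer: u_11(13) = 50

Derivation:
t=0: [44, 3, 25, 17, 69, 85, 84, 26, 30, 28, 18, 68, 8, 68, 75, 15]
t=1: [55, 11, 35, 30, 36, 22, 13, 39, 47, 41, 24, 35, 16, 42, 24, 22]
t=2: [63, 20, 50, 49, 49, 36, 19, 57, 66, 62, 34, 49, 24, 58, 31, 32]
t=3: [49, 33, 68, 66, 65, 55, 29, 58, 46, 50, 49, 63, 35, 57, 43, 48]
t=4: [67, 52, 42, 46, 49, 60, 46, 57, 68, 65, 60, 52, 52, 57, 62, 67]
t=5: [45, 63, 64, 64, 64, 53, 66, 56, 42, 47, 59, 61, 62, 56, 51, 46]
t=6: [64, 49, 47, 49, 48, 62, 46, 59, 64, 66, 52, 55, 52, 58, 63, 66]
t=7: [48, 68, 70, 67, 69, 51, 67, 53, 46, 46, 67, 57, 62, 57, 51, 46]
t=8: [67, 41, 39, 45, 40, 65, 44, 63, 68, 67, 41, 61, 52, 57, 63, 67]
t=9: [45, 61, 60, 63, 59, 46, 64, 48, 41, 43, 60, 50, 61, 56, 51, 44]
t=10: [64, 51, 52, 51, 54, 67, 49, 68, 62, 64, 53, 68, 54, 58, 63, 66]
t=11: [49, 67, 64, 64, 63, 42, 67, 42, 48, 46, 64, 41, 60, 56, 50, 44]
t=12: [67, 43, 47, 49, 48, 62, 45, 63, 70, 67, 46, 61, 54, 58, 64, 65]
t=13: [44, 65, 70, 67, 70, 49, 65, 48, 40, 43, 67, 50, 59, 56, 49, 47]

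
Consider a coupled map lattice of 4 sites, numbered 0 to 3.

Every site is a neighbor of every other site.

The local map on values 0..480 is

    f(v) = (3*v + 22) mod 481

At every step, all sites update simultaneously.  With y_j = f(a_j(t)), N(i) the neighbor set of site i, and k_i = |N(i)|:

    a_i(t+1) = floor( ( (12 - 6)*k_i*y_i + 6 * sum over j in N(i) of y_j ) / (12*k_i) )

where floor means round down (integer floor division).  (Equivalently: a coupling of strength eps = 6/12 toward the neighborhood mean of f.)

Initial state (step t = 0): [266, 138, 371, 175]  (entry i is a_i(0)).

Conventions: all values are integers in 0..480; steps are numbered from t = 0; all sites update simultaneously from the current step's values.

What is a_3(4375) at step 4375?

Answer: a_3(4375) = 287
Key observation: The state at step 11, [218, 251, 162, 287], reappears at step 12: the system is in a cycle of period 1 from step 11 on.  Therefore the state at step 4375 equals the state at step 11 + ((4375 - 11) mod 1) = 11, which is [218, 251, 162, 287].

Derivation:
t=0: [266, 138, 371, 175]
t=1: [282, 314, 226, 191]
t=2: [249, 121, 193, 158]
t=3: [230, 263, 174, 139]
t=4: [254, 287, 198, 323]
t=5: [245, 278, 189, 154]
t=6: [219, 252, 163, 128]
t=7: [221, 254, 165, 290]
t=8: [227, 260, 171, 296]
t=9: [245, 278, 189, 314]
t=10: [218, 251, 162, 127]
t=11: [218, 251, 162, 287]
t=12: [218, 251, 162, 287]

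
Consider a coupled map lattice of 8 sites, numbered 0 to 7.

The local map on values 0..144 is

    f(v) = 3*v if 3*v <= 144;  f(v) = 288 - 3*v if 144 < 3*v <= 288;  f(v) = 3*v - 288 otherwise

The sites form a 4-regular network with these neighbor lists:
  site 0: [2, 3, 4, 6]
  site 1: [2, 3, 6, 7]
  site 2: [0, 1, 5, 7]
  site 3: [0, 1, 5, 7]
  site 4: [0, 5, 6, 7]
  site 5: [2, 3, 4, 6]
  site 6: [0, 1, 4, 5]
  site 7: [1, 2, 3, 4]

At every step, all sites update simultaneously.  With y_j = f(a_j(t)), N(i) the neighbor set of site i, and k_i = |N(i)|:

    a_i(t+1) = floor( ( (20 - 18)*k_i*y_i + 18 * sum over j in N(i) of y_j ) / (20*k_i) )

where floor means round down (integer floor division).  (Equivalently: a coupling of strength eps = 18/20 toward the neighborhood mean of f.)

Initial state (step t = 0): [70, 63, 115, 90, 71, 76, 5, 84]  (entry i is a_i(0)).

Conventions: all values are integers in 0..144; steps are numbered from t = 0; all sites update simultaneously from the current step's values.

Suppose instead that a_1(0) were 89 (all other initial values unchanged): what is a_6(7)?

Simulating step by step:
t=0: [70, 89, 115, 90, 71, 76, 5, 84]
t=1: [44, 30, 49, 45, 50, 43, 54, 42]
t=2: [134, 127, 121, 120, 129, 134, 122, 126]
t=3: [84, 80, 99, 99, 99, 84, 102, 85]
t=4: [13, 20, 35, 35, 28, 13, 30, 20]
t=5: [90, 87, 55, 55, 59, 90, 58, 85]
t=6: [107, 91, 33, 33, 52, 107, 50, 89]
t=7: [108, 81, 32, 32, 63, 108, 61, 79]

Answer: a_6(7) = 61
Key observation: This trace re-runs the system from the modified initial state.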